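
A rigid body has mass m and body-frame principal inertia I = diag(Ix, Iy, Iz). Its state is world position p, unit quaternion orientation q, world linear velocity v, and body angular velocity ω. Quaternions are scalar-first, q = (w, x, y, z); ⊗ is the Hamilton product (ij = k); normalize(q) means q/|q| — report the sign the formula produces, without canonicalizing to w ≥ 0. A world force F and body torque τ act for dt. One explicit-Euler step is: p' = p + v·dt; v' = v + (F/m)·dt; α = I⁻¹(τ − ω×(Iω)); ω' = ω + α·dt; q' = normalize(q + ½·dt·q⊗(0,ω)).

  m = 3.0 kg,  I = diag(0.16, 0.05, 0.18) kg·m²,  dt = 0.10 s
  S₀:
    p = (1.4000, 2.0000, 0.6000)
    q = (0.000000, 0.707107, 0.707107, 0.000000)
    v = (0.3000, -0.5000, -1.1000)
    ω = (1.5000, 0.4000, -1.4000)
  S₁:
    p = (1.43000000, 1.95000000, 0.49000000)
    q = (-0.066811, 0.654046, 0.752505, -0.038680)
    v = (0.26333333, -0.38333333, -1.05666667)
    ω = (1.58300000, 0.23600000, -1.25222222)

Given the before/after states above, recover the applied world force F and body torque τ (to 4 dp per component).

ω₁ − ω₀ = (0.08300000, -0.16400000, 0.14777778)
precession coupling = (-0.0728, 0.0420, -0.0660)
applied torque τ = (0.0600, -0.0400, 0.2000)
velocity change Δv = (-0.03666667, 0.11666667, 0.04333333)
F = m·Δv/dt = (-1.1000, 3.5000, 1.3000)

F = (-1.1000, 3.5000, 1.3000)
τ = (0.0600, -0.0400, 0.2000)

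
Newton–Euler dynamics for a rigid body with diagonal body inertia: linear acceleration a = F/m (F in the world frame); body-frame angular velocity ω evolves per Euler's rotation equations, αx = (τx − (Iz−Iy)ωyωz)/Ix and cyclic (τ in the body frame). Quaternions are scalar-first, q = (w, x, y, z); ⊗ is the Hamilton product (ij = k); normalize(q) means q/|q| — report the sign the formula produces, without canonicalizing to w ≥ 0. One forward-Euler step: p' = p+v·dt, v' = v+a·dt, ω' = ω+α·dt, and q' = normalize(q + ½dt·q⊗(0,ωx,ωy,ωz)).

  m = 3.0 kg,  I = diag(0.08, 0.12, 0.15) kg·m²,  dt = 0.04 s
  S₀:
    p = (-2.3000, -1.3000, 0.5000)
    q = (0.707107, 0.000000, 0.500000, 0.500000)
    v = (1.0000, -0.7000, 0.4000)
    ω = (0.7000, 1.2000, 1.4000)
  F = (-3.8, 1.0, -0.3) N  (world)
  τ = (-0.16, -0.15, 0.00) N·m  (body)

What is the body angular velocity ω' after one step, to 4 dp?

ω' = (0.5948, 1.1729, 1.3910)

α = I⁻¹(τ − ω×Iω) = (-2.6300, -0.6783, -0.2240)
ω' = ω + α·dt = (0.5948, 1.1729, 1.3910)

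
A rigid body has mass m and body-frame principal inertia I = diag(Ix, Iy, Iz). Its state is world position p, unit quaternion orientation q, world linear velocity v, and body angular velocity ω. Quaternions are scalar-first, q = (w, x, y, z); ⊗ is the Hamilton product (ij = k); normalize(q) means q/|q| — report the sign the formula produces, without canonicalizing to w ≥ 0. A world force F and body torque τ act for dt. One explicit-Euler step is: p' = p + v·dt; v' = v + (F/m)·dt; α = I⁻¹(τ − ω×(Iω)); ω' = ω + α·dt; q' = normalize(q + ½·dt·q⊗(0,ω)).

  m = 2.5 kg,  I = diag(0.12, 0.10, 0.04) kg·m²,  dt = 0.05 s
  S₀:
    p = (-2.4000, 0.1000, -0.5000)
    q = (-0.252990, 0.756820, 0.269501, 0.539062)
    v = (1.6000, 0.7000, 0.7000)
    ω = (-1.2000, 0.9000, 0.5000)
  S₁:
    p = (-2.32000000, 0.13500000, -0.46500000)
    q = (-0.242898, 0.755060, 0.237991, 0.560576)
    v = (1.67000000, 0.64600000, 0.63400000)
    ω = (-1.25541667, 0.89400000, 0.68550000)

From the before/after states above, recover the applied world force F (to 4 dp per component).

velocity change Δv = (0.07000000, -0.05400000, -0.06600000)
m·(v₁−v₀)/dt = (3.5000, -2.7000, -3.3000)

F = (3.5000, -2.7000, -3.3000)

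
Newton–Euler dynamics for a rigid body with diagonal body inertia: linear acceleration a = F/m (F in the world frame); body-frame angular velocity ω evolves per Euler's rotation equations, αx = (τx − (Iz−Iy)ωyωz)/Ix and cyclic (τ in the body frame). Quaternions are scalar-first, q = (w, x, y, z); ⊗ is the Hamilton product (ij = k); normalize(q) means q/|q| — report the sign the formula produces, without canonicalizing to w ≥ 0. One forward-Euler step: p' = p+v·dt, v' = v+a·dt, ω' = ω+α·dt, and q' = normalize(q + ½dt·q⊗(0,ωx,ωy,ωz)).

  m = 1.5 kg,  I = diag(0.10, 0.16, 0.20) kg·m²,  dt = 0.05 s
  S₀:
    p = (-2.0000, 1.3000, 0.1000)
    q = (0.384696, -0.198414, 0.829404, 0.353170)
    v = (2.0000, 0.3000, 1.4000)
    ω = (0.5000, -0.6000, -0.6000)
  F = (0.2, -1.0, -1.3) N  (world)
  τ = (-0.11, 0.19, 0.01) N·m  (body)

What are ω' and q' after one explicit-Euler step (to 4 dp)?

ω' = (0.4378, -0.5500, -0.5930)
q' = (0.4048, -0.2007, 0.8248, 0.3399)

gyro term ω×Iω = (0.0144, 0.0300, -0.0180)
α = I⁻¹(τ − ω×Iω) = (-1.2440, 1.0000, 0.1400)
ω + α·dt = (0.4378, -0.5500, -0.5930)
Hamilton product q⊗(0,ω) = (0.8087514, -0.0933924, -0.1732810, -0.5264712)
updated quaternion q' = (0.4048, -0.2007, 0.8248, 0.3399)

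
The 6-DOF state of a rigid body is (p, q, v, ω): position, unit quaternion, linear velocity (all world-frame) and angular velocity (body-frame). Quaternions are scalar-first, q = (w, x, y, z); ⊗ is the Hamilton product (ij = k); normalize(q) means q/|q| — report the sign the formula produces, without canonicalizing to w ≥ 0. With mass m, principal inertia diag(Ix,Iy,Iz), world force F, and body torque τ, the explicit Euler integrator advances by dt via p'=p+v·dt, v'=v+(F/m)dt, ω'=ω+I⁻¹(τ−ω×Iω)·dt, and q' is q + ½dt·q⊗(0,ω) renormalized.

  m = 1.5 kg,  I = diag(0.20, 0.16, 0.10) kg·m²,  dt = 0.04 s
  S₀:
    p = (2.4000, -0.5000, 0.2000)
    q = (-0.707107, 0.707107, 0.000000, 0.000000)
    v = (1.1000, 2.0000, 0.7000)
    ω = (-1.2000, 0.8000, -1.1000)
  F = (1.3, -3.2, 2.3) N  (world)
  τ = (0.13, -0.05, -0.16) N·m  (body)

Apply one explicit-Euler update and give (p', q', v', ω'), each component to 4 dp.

p' = (2.4440, -0.4200, 0.2280)
q' = (-0.6897, 0.7236, 0.0042, 0.0269)
v' = (1.1347, 1.9147, 0.7613)
ω' = (-1.1846, 0.7545, -1.1794)

a = F/m = (0.8667, -2.1333, 1.5333)
p + v·dt = (2.4440, -0.4200, 0.2280)
v + (F/m)dt = (1.1347, 1.9147, 0.7613)
ω×(Iω) gyroscopic = (0.0528, 0.1320, 0.0384)
angular accel α = (0.3860, -1.1375, -1.9840)
new body rate ω' = (-1.1846, 0.7545, -1.1794)
q⊗(0,ω) = (0.8485284, 0.8485284, 0.2121321, 1.3435033)
q + ½dt·q⊗(0,ω), renormalized = (-0.6897, 0.7236, 0.0042, 0.0269)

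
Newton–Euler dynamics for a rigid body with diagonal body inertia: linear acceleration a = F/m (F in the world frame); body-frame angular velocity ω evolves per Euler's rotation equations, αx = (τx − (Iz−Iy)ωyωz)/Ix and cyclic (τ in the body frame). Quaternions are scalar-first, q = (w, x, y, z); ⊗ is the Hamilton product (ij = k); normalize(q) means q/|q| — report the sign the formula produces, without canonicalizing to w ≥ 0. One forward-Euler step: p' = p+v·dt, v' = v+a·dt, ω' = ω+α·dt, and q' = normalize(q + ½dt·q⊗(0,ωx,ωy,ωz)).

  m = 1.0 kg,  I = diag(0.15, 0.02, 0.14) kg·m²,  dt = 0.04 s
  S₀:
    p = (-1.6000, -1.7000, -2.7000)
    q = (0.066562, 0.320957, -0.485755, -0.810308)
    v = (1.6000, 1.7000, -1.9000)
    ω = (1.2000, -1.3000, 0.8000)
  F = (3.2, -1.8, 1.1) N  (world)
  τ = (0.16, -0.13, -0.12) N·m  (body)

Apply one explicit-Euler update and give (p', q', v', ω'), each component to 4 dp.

p' = (-1.5360, -1.6320, -2.7760)
q' = (0.0591, 0.2935, -0.5117, -0.8053)
v' = (1.7280, 1.6280, -1.8560)
ω' = (1.2759, -1.5792, 0.7078)

a = F/m = (3.2000, -1.8000, 1.1000)
new position p' = (-1.5360, -1.6320, -2.7760)
new velocity v' = (1.7280, 1.6280, -1.8560)
ω×(Iω) gyroscopic = (-0.1248, 0.0096, 0.2028)
angular accel α = (1.8987, -6.9800, -2.3057)
ω' = ω + α·dt = (1.2759, -1.5792, 0.7078)
q⊗(0,ω) = (-0.3683835, -1.3621300, -1.3156658, 0.2189115)
q' = normalize(q + ½dt·q⊗(0,ω)) = (0.0591, 0.2935, -0.5117, -0.8053)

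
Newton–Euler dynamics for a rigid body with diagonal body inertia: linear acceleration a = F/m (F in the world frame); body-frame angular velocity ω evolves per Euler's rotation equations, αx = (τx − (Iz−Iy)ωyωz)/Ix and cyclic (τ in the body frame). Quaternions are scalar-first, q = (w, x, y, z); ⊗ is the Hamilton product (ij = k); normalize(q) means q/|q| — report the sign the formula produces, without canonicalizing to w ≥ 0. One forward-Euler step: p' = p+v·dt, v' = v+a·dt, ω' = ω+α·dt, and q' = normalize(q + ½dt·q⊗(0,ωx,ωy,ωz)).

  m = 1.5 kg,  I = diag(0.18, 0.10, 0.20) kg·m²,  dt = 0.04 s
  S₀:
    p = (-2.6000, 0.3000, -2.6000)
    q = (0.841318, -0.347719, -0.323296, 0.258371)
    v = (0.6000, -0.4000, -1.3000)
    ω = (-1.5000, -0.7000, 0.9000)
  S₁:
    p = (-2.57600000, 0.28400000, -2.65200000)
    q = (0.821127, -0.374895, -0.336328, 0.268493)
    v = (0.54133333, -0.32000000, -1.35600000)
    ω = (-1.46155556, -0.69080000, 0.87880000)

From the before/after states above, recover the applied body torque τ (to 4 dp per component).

τ = (0.1100, 0.0500, -0.1900)

ω₁ − ω₀ = (0.03844444, 0.00920000, -0.02120000)
ω₀×(Iω₀) = (-0.0630, 0.0270, -0.0840)
applied torque τ = (0.1100, 0.0500, -0.1900)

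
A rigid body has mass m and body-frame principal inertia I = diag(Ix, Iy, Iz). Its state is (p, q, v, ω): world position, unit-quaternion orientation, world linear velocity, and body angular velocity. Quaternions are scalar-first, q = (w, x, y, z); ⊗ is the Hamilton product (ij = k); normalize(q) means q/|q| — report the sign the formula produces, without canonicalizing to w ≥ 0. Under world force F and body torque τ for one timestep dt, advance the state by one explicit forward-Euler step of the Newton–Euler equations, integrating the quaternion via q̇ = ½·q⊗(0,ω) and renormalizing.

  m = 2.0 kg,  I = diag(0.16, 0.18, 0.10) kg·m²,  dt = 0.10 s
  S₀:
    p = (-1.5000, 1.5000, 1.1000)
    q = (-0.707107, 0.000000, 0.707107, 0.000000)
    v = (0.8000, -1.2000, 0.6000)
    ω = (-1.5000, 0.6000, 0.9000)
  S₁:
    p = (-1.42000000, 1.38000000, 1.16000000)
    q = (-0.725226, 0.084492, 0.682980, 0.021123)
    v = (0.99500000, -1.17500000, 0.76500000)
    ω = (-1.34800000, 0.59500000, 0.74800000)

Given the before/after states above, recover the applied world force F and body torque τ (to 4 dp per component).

Δv = v₁−v₀ = (0.19500000, 0.02500000, 0.16500000)
m·(v₁−v₀)/dt = (3.9000, 0.5000, 3.3000)
Δω = ω₁−ω₀ = (0.15200000, -0.00500000, -0.15200000)
precession coupling = (-0.0432, -0.0810, -0.0180)
applied torque τ = (0.2000, -0.0900, -0.1700)

F = (3.9000, 0.5000, 3.3000)
τ = (0.2000, -0.0900, -0.1700)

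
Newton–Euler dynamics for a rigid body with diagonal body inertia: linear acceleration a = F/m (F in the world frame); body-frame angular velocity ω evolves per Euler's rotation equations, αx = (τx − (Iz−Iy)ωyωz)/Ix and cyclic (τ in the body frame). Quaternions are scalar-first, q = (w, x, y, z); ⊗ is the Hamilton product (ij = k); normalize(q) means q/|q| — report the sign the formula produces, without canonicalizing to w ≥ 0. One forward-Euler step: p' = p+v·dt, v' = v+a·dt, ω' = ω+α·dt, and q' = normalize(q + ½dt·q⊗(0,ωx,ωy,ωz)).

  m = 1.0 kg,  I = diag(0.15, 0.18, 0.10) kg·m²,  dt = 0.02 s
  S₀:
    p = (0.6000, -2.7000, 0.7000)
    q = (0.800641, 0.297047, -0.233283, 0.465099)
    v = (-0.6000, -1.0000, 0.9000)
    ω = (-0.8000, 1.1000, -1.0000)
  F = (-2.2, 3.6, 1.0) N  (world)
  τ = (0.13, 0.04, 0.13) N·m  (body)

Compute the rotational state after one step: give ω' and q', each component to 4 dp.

ω×(Iω) gyroscopic = (0.0880, 0.0400, -0.0264)
(τ − ω×Iω)/I = (0.2800, 0.0000, 1.5640)
new body rate ω' = (-0.7944, 1.1000, -0.9687)
2q̇ = q⊗(0,ω) = (0.9593479, -0.9188387, 0.8056729, -0.6605157)
q' = normalize(q + ½dt·q⊗(0,ω)) = (0.8101, 0.2878, -0.2252, 0.4584)

ω' = (-0.7944, 1.1000, -0.9687)
q' = (0.8101, 0.2878, -0.2252, 0.4584)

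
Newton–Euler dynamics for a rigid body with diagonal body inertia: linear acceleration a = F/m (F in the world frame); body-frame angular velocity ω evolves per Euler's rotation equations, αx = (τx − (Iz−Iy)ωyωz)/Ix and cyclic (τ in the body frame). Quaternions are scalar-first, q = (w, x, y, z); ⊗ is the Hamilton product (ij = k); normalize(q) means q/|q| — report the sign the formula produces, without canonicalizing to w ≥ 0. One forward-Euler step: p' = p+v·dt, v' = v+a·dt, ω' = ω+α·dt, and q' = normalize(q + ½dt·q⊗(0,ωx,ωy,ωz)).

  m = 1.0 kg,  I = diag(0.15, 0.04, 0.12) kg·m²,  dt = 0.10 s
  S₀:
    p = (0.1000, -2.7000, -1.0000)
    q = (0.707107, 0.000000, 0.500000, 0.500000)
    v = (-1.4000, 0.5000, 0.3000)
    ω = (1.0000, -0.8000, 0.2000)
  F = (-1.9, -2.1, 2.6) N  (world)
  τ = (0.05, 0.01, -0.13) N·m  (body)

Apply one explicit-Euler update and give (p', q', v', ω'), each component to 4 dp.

a = F/m = (-1.9000, -2.1000, 2.6000)
p' = p + v·dt = (-0.0400, -2.6500, -0.9700)
new velocity v' = (-1.5900, 0.2900, 0.5600)
precession coupling ω×(Iω) = (-0.0128, 0.0060, 0.0880)
α = I⁻¹(τ − ω×Iω) = (0.4187, 0.1000, -1.8167)
ω + α·dt = (1.0419, -0.7900, 0.0183)
q⊗(0,ω) = (0.3000000, 1.2071070, -0.0656856, -0.3585786)
updated quaternion q' = (0.7206, 0.0602, 0.4957, 0.4811)

p' = (-0.0400, -2.6500, -0.9700)
q' = (0.7206, 0.0602, 0.4957, 0.4811)
v' = (-1.5900, 0.2900, 0.5600)
ω' = (1.0419, -0.7900, 0.0183)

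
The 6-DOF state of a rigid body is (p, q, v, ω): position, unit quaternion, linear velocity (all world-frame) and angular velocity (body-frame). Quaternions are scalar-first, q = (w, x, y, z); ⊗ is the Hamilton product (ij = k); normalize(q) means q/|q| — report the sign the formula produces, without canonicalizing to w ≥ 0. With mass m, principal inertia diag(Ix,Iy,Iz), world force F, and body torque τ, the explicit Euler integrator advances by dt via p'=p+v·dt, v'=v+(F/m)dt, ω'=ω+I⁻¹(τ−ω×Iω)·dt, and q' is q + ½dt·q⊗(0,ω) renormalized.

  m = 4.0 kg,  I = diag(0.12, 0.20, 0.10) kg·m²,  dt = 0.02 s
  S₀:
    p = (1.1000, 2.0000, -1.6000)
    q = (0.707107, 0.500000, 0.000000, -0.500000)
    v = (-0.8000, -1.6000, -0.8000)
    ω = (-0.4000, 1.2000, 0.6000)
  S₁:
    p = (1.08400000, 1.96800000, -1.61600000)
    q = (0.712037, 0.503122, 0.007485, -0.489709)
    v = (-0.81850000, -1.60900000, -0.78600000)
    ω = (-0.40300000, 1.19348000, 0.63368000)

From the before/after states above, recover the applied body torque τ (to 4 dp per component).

rate change Δω = (-0.00300000, -0.00652000, 0.03368000)
I·α + gyro = (-0.0900, -0.0700, 0.1300)

τ = (-0.0900, -0.0700, 0.1300)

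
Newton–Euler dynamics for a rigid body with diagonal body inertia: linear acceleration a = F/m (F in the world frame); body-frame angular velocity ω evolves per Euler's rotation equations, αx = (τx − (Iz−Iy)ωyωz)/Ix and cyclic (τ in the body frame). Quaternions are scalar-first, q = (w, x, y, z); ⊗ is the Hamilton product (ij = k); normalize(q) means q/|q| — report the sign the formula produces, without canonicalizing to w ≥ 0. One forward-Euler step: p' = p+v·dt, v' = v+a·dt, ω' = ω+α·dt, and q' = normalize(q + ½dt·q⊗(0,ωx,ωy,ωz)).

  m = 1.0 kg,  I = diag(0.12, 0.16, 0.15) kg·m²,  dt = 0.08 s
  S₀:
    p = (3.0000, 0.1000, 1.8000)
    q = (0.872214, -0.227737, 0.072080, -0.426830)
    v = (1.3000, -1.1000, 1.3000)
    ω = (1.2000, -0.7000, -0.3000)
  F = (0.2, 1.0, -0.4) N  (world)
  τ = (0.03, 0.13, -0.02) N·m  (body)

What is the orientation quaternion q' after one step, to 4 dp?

q' = (0.8786, -0.1984, 0.0244, -0.4337)

2q̇ = q⊗(0,ω) = (0.1956914, 0.7262518, -1.1910669, -0.1887443)
q + ½dt·q⊗(0,ω), renormalized = (0.8786, -0.1984, 0.0244, -0.4337)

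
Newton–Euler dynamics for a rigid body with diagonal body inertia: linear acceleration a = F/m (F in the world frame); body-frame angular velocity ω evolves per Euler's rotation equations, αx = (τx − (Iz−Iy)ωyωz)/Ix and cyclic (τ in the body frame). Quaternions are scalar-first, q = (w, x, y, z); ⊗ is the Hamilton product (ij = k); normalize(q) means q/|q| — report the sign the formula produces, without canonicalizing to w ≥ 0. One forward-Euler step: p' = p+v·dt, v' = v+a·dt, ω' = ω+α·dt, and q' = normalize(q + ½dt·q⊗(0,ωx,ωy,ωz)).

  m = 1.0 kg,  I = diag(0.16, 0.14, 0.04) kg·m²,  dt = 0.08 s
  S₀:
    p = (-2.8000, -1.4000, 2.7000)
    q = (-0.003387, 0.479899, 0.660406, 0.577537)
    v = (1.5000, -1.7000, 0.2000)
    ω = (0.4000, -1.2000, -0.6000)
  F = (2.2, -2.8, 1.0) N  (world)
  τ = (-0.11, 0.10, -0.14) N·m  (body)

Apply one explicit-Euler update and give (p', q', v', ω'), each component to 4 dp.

p' = (-2.6800, -1.5360, 2.7160)
q' = (0.0344, 0.4909, 0.6803, 0.5432)
v' = (1.6760, -1.9240, 0.2800)
ω' = (0.3810, -1.1264, -0.8992)

new position p' = (-2.6800, -1.5360, 2.7160)
v' = v + a·dt = (1.6760, -1.9240, 0.2800)
precession coupling ω×(Iω) = (-0.0720, -0.0288, 0.0096)
(τ − ω×Iω)/I = (-0.2375, 0.9200, -3.7400)
ω + α·dt = (0.3810, -1.1264, -0.8992)
q⊗(0,ω) = (0.9470498, 0.2954460, 0.5230186, -0.8380090)
q + ½dt·q⊗(0,ω), renormalized = (0.0344, 0.4909, 0.6803, 0.5432)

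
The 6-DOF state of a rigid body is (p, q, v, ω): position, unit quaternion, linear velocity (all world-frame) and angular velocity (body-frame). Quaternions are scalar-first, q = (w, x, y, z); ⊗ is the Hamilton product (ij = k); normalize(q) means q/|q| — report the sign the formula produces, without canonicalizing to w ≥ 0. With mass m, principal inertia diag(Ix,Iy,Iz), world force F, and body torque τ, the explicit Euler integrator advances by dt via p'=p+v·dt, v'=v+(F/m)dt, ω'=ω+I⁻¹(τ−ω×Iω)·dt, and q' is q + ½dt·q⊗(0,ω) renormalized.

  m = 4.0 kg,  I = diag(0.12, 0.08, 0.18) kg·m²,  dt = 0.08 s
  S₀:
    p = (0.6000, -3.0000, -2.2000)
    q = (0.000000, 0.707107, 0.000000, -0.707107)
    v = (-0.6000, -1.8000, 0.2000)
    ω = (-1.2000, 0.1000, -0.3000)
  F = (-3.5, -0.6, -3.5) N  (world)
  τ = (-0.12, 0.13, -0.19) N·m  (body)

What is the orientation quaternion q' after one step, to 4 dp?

q' = (0.0254, 0.7091, 0.0424, -0.7034)

2q̇ = q⊗(0,ω) = (0.6363963, 0.0707107, 1.0606605, 0.0707107)
q' = normalize(q + ½dt·q⊗(0,ω)) = (0.0254, 0.7091, 0.0424, -0.7034)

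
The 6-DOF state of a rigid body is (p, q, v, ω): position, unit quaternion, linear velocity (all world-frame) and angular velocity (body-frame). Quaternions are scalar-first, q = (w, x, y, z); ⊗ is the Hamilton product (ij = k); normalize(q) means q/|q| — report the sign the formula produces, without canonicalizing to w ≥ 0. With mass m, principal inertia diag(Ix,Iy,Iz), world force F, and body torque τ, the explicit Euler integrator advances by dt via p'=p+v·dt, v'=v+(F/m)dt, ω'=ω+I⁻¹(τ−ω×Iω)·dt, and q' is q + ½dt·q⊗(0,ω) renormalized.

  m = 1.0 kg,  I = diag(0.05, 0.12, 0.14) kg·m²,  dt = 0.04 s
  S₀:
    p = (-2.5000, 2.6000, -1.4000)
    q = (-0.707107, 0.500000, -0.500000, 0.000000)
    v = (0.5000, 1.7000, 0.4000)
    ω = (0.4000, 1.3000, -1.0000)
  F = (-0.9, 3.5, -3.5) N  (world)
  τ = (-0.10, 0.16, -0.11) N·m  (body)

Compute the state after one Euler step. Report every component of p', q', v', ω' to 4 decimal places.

a = (-0.9000, 3.5000, -3.5000)
p + v·dt = (-2.4800, 2.6680, -1.3840)
v + (F/m)dt = (0.4640, 1.8400, 0.2600)
precession coupling ω×(Iω) = (-0.0260, 0.0360, 0.0364)
angular accel α = (-1.4800, 1.0333, -1.0457)
ω' = ω + α·dt = (0.3408, 1.3413, -1.0418)
q⊗(0,ω) = (0.4500000, 0.2171572, -0.4192391, 1.5571070)
updated quaternion q' = (-0.6977, 0.5041, -0.5081, 0.0311)

p' = (-2.4800, 2.6680, -1.3840)
q' = (-0.6977, 0.5041, -0.5081, 0.0311)
v' = (0.4640, 1.8400, 0.2600)
ω' = (0.3408, 1.3413, -1.0418)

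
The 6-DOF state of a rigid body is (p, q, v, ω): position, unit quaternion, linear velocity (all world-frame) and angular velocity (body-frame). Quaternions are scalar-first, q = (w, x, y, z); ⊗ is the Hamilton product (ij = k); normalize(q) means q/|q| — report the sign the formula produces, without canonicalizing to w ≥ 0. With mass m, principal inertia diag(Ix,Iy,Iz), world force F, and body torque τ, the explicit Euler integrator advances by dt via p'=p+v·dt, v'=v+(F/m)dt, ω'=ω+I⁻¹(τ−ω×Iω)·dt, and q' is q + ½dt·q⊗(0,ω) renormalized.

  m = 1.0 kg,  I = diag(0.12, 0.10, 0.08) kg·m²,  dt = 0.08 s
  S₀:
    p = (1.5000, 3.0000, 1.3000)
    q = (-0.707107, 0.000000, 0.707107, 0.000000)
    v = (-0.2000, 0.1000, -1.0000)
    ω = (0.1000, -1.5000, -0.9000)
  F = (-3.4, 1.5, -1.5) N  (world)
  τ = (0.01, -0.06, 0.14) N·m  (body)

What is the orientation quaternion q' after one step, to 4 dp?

q' = (-0.6631, -0.0282, 0.7477, 0.0226)

q⊗(0,ω) = (1.0606605, -0.7071070, 1.0606605, 0.5656856)
updated quaternion q' = (-0.6631, -0.0282, 0.7477, 0.0226)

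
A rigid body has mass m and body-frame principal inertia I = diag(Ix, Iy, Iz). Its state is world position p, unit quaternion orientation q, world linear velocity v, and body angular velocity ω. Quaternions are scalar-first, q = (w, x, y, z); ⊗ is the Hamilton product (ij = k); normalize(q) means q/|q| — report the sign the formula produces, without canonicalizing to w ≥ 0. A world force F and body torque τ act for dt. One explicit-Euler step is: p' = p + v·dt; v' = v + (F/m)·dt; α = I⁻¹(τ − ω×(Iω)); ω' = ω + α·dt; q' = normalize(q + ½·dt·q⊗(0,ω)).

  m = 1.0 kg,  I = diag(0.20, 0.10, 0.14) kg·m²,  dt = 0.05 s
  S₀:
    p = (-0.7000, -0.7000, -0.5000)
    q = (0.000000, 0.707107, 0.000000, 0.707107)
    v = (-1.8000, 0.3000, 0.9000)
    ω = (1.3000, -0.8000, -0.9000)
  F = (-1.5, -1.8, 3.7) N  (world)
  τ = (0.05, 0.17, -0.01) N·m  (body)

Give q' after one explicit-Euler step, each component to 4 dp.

Hamilton product q⊗(0,ω) = (-0.2828428, 0.5656856, 1.5556354, -0.5656856)
updated quaternion q' = (-0.0071, 0.7205, 0.0389, 0.6923)

q' = (-0.0071, 0.7205, 0.0389, 0.6923)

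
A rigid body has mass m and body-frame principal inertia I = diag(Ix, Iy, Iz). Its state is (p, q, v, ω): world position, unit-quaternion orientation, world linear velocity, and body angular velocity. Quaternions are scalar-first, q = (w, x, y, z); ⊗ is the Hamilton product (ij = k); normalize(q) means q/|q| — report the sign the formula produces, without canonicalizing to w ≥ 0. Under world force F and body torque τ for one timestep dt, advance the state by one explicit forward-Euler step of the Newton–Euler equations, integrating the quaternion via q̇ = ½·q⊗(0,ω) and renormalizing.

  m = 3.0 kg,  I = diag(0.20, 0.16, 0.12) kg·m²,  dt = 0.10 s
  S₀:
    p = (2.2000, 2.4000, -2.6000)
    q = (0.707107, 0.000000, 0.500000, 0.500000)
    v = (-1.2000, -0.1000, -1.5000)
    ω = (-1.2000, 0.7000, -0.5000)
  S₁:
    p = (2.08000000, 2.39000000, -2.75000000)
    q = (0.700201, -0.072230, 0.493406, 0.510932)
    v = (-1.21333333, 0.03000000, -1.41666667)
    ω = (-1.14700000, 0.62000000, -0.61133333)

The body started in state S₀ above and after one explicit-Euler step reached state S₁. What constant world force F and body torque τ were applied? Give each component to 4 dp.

F = (-0.4000, 3.9000, 2.5000)
τ = (0.1200, -0.0800, -0.1000)

v₁ − v₀ = (-0.01333333, 0.13000000, 0.08333333)
applied force F = (-0.4000, 3.9000, 2.5000)
Δω = ω₁−ω₀ = (0.05300000, -0.08000000, -0.11133333)
I·α + gyro = (0.1200, -0.0800, -0.1000)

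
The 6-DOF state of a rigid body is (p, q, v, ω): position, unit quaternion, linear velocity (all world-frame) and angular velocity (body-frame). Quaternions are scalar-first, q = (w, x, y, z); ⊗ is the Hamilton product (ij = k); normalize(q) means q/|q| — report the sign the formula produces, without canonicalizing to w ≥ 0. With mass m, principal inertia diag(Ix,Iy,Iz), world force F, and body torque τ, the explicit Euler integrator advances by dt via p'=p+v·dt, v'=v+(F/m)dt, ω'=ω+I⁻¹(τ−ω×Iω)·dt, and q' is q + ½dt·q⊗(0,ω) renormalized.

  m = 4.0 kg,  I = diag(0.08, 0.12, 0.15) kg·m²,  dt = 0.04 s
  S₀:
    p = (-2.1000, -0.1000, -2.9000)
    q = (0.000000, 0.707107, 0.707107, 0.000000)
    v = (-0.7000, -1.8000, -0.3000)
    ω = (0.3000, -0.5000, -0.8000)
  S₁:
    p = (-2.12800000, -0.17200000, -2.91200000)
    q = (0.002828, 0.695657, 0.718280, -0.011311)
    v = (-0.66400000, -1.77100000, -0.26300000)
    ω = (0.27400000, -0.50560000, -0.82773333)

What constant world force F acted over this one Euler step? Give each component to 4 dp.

F = (3.6000, 2.9000, 3.7000)

velocity change Δv = (0.03600000, 0.02900000, 0.03700000)
applied force F = (3.6000, 2.9000, 3.7000)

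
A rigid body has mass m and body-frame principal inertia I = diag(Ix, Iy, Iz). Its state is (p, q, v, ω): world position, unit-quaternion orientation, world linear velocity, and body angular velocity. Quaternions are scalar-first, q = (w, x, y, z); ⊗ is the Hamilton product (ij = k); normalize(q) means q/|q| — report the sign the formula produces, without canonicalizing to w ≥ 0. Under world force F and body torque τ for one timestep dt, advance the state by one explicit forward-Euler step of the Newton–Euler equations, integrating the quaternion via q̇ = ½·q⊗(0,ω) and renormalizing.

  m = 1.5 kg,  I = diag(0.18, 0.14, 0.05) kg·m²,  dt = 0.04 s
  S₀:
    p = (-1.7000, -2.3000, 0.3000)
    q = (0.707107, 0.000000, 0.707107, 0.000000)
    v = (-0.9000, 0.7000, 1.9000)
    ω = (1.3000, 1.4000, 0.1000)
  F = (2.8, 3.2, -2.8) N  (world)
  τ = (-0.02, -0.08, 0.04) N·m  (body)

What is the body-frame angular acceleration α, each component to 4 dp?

precession coupling ω×(Iω) = (-0.0126, 0.0169, -0.0728)
angular accel α = (-0.0411, -0.6921, 2.2560)

α = (-0.0411, -0.6921, 2.2560)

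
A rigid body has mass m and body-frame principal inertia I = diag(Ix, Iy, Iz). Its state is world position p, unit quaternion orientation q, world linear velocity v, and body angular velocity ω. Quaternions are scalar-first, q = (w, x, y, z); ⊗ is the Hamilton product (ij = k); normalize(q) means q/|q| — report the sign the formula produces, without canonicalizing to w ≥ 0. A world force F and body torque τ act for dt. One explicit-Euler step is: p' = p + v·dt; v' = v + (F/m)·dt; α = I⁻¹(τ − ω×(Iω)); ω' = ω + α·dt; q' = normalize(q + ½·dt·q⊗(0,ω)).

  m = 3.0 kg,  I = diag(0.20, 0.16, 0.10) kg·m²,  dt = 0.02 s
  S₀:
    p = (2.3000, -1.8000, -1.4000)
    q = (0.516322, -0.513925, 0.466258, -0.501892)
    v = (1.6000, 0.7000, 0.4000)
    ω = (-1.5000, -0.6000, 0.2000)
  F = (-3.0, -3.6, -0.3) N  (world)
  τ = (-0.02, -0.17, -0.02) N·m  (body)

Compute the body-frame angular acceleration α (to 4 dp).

α = (-0.1360, -0.8750, 0.1600)

ω×(Iω) gyroscopic = (0.0072, -0.0300, -0.0360)
angular accel α = (-0.1360, -0.8750, 0.1600)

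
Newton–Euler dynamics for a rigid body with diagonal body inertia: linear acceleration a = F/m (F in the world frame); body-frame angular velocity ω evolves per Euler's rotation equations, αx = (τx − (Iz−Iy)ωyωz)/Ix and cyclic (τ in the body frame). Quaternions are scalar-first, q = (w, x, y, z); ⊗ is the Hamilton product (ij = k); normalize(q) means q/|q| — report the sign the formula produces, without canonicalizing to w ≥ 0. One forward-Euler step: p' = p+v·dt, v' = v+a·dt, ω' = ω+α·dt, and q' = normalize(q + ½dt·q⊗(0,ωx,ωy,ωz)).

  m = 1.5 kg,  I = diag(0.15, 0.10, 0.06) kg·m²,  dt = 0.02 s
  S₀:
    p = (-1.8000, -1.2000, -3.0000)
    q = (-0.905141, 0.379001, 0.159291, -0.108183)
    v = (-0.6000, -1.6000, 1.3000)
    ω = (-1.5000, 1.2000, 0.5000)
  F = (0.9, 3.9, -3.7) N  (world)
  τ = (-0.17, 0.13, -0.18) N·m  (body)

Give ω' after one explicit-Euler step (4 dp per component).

ω' = (-1.5195, 1.2395, 0.4100)

precession coupling ω×(Iω) = (-0.0240, -0.0675, 0.0900)
α = I⁻¹(τ − ω×Iω) = (-0.9733, 1.9750, -4.5000)
ω' = ω + α·dt = (-1.5195, 1.2395, 0.4100)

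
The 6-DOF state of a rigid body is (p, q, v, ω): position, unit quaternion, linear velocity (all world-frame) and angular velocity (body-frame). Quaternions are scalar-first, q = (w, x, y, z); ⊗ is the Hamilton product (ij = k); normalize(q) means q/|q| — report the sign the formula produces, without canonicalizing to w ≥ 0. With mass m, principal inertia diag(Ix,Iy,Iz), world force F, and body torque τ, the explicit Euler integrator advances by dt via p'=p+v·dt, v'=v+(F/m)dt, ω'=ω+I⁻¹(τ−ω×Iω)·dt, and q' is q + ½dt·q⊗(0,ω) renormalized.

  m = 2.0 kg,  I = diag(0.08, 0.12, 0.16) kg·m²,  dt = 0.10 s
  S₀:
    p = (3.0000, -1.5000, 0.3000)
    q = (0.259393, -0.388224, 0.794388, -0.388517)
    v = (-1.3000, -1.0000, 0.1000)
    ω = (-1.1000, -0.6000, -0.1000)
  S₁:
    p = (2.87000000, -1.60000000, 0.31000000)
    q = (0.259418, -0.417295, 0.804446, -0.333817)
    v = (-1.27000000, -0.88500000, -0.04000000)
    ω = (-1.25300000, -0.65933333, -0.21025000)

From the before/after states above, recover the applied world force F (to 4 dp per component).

F = (0.6000, 2.3000, -2.8000)

Δv = v₁−v₀ = (0.03000000, 0.11500000, -0.14000000)
applied force F = (0.6000, 2.3000, -2.8000)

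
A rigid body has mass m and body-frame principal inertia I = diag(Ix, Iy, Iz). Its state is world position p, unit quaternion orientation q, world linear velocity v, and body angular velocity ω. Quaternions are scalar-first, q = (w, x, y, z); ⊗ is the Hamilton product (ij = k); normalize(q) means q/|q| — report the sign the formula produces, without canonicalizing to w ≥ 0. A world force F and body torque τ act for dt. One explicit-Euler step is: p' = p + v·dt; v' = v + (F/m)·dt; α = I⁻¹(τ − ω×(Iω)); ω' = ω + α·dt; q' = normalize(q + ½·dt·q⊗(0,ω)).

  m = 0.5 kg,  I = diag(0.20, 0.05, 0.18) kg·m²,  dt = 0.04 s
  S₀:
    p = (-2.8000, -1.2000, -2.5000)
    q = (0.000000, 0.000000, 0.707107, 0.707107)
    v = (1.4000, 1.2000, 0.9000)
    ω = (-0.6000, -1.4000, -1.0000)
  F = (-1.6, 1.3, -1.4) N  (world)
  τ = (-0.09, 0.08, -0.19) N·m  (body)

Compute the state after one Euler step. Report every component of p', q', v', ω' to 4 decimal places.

p' = (-2.7440, -1.1520, -2.4640)
q' = (0.0339, 0.0057, 0.6982, 0.7151)
v' = (1.2720, 1.3040, 0.7880)
ω' = (-0.6544, -1.3456, -1.0142)

gyro term ω×Iω = (0.1820, 0.0120, -0.1260)
α = I⁻¹(τ − ω×Iω) = (-1.3600, 1.3600, -0.3556)
ω + α·dt = (-0.6544, -1.3456, -1.0142)
q⊗(0,ω) = (1.6970568, 0.2828428, -0.4242642, 0.4242642)
q + ½dt·q⊗(0,ω), renormalized = (0.0339, 0.0057, 0.6982, 0.7151)
new position p' = (-2.7440, -1.1520, -2.4640)
v' = v + a·dt = (1.2720, 1.3040, 0.7880)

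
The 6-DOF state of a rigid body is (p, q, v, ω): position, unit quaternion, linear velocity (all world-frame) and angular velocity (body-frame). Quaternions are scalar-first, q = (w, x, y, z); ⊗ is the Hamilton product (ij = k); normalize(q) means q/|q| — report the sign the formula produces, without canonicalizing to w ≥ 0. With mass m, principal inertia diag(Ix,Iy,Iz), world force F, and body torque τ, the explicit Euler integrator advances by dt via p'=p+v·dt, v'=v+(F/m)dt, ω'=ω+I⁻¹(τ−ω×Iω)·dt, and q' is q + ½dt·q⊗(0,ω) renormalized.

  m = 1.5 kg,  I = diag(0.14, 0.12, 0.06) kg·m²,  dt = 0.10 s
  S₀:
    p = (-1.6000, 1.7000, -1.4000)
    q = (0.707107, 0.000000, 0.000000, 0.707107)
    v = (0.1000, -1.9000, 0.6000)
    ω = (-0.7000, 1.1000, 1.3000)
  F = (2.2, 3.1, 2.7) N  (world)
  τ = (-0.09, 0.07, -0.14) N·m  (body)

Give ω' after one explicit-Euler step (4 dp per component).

ω' = (-0.7030, 1.2190, 1.0410)

(τ − ω×Iω)/I = (-0.0300, 1.1900, -2.5900)
ω + α·dt = (-0.7030, 1.2190, 1.0410)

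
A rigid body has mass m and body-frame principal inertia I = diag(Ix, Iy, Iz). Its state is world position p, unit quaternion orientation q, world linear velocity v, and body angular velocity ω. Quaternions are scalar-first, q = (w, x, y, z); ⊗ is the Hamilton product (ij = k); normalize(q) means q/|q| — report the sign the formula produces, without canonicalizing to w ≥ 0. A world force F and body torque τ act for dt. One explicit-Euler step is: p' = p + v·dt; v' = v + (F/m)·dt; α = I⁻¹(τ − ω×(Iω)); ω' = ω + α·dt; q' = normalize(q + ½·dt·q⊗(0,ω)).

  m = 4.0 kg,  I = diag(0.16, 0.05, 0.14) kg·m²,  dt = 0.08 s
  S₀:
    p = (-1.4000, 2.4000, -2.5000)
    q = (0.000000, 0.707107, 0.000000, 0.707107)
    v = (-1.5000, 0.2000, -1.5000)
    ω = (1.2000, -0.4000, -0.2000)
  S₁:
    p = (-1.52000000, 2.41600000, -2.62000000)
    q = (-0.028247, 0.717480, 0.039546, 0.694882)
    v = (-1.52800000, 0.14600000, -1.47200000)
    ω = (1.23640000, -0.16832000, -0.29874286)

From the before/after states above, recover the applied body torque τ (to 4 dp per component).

rate change Δω = (0.03640000, 0.23168000, -0.09874286)
ω₀×(Iω₀) = (0.0072, -0.0048, 0.0528)
τ = I·(Δω/dt) + ω₀×(Iω₀) = (0.0800, 0.1400, -0.1200)

τ = (0.0800, 0.1400, -0.1200)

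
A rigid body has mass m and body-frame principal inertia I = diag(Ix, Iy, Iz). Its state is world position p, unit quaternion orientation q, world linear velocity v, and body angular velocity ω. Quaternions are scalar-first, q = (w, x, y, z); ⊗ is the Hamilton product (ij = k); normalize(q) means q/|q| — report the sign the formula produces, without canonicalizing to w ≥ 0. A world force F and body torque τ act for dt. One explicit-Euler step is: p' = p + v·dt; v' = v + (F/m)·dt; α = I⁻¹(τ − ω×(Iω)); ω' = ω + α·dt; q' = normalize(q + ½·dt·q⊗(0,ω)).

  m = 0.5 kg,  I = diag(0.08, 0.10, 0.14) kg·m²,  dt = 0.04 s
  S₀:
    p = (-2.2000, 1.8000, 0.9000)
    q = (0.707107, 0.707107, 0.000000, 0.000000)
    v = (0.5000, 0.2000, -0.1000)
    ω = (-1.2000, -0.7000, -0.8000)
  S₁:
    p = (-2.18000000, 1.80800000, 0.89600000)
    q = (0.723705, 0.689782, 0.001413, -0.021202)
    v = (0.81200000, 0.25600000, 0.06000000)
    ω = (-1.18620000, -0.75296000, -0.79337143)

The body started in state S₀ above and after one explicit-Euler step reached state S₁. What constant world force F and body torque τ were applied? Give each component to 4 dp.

F = (3.9000, 0.7000, 2.0000)
τ = (0.0500, -0.1900, 0.0400)

v₁ − v₀ = (0.31200000, 0.05600000, 0.16000000)
applied force F = (3.9000, 0.7000, 2.0000)
ω₁ − ω₀ = (0.01380000, -0.05296000, 0.00662857)
ω₀×(Iω₀) = (0.0224, -0.0576, 0.0168)
I·α + gyro = (0.0500, -0.1900, 0.0400)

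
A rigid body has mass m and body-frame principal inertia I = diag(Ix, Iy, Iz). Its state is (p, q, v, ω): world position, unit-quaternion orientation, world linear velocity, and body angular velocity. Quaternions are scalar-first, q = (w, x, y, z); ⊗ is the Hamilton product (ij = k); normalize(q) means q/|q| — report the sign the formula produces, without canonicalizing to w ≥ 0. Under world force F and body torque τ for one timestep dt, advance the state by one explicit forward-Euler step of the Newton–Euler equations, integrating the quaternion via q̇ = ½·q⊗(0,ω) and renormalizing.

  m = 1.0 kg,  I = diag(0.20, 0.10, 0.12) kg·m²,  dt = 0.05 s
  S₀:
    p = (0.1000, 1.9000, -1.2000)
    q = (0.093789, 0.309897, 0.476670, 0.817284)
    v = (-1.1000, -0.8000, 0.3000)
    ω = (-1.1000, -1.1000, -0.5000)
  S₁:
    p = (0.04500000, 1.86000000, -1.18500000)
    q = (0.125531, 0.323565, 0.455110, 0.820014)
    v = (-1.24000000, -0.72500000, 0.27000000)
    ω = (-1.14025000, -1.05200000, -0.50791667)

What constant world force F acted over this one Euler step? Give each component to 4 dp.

velocity change Δv = (-0.14000000, 0.07500000, -0.03000000)
m·(v₁−v₀)/dt = (-2.8000, 1.5000, -0.6000)

F = (-2.8000, 1.5000, -0.6000)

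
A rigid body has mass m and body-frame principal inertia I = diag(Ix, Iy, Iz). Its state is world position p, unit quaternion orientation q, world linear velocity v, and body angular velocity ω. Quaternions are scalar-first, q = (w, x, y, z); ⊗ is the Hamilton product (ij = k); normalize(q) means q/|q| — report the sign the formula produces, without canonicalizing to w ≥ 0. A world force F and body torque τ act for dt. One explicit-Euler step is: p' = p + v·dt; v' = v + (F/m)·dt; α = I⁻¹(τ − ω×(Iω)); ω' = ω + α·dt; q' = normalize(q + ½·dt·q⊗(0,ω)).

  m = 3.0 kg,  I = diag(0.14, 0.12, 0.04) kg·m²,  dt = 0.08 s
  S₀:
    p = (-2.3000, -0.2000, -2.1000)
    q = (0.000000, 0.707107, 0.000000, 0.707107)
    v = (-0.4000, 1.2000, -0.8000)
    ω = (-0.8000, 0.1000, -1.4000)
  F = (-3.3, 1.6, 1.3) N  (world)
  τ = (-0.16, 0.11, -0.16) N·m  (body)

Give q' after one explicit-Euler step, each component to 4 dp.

Hamilton product q⊗(0,ω) = (1.5556354, -0.0707107, 0.4242642, 0.0707107)
updated quaternion q' = (0.0621, 0.7028, 0.0169, 0.7085)

q' = (0.0621, 0.7028, 0.0169, 0.7085)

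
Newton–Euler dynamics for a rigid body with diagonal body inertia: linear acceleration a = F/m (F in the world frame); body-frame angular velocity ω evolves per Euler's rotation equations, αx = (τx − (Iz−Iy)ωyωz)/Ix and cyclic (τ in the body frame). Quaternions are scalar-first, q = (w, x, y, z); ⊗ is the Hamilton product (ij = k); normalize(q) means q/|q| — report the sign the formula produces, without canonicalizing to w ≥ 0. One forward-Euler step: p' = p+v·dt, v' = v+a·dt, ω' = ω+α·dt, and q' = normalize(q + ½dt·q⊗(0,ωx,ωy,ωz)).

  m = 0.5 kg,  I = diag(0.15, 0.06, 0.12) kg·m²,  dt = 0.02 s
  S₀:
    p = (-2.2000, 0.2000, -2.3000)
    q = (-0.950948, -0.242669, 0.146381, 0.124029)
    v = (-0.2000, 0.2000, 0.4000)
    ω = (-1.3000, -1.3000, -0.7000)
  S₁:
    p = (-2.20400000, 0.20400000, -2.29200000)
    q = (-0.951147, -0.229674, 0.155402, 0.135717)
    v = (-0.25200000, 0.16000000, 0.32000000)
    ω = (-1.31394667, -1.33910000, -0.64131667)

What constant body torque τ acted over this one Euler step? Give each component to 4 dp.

ω₁ − ω₀ = (-0.01394667, -0.03910000, 0.05868333)
precession coupling = (0.0546, 0.0273, -0.1521)
applied torque τ = (-0.0500, -0.0900, 0.2000)

τ = (-0.0500, -0.0900, 0.2000)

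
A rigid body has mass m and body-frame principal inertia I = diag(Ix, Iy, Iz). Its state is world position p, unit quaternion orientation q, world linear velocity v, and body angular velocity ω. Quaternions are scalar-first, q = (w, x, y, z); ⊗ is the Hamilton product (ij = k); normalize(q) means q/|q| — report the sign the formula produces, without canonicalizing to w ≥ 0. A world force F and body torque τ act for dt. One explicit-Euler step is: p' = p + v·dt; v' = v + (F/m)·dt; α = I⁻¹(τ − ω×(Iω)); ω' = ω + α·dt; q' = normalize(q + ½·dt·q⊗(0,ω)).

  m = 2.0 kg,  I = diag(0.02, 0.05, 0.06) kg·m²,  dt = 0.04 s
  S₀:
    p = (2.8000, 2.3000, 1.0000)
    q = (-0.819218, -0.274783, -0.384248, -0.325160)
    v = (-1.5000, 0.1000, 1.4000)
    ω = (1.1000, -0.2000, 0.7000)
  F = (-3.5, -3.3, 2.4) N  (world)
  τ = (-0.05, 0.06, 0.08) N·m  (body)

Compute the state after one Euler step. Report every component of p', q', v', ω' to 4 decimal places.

a = F/m = (-1.7500, -1.6500, 1.2000)
p' = p + v·dt = (2.7400, 2.3040, 1.0560)
v + (F/m)dt = (-1.5700, 0.0340, 1.4480)
angular accel α = (-2.4300, 1.8160, 1.4433)
ω + α·dt = (1.0028, -0.1274, 0.7577)
2q̇ = q⊗(0,ω) = (0.4530237, -1.2351454, -0.0014843, -0.0958232)
updated quaternion q' = (-0.8099, -0.2994, -0.3841, -0.3270)

p' = (2.7400, 2.3040, 1.0560)
q' = (-0.8099, -0.2994, -0.3841, -0.3270)
v' = (-1.5700, 0.0340, 1.4480)
ω' = (1.0028, -0.1274, 0.7577)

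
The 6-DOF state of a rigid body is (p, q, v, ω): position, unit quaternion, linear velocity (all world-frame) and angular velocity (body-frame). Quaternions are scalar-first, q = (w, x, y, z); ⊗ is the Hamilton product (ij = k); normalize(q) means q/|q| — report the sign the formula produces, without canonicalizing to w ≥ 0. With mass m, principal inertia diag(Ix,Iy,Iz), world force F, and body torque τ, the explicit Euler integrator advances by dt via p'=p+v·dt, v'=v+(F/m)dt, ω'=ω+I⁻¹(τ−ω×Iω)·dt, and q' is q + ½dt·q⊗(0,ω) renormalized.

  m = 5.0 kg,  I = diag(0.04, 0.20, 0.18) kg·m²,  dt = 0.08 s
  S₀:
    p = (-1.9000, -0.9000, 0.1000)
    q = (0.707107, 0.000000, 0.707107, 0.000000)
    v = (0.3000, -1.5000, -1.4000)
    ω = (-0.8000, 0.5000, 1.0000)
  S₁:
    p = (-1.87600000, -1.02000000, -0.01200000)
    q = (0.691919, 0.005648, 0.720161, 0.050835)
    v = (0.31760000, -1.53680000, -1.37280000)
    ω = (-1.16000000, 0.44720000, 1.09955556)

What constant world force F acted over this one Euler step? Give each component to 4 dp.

velocity change Δv = (0.01760000, -0.03680000, 0.02720000)
F = m·Δv/dt = (1.1000, -2.3000, 1.7000)

F = (1.1000, -2.3000, 1.7000)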